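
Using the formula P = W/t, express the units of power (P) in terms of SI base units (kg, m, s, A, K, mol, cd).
Units of each symbol in P = W/t:
  W (work): kg·m²/s²
  t (time): s  → in the denominator, contributes 1/s

Multiplying the contributions: [kg·m²/s²] · [1/s]
Adding exponents of each base unit: kg: 1, m: 2, s: -3
SI base units of power: kg·m²/s³

Answer: kg·m²/s³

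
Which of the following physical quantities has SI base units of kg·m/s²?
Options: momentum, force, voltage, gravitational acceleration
Checking the SI base units of each option:
  momentum (p = mv): kg·m/s  ✗
  force (F = ma): kg·m/s²  ✓ matches
  voltage (V = IR): kg·m²/(s³·A)  ✗
  gravitational acceleration (g = GM/r²): m/s²  ✗

Only force has units kg·m/s².

Answer: force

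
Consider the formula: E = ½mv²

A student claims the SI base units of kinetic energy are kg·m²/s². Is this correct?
Units of each symbol in E = ½mv²:
  m (mass): kg
  v (speed): m/s  → to the power 2, contributes m²/s²
  The factor ½ is dimensionless.

Multiplying the contributions: [kg] · [m²/s²]
Adding exponents of each base unit: kg: 1, m: 2, s: -2
SI base units of kinetic energy: kg·m²/s²

The claimed units kg·m²/s² match the derived units, so the claim is correct.

Answer: Yes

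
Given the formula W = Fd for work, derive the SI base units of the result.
Units of each symbol in W = Fd:
  F (force): kg·m/s²
  d (displacement): m

Multiplying the contributions: [kg·m/s²] · [m]
Adding exponents of each base unit: kg: 1, m: 2, s: -2
SI base units of work: kg·m²/s²

Answer: kg·m²/s²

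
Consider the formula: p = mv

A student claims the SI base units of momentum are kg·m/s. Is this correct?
Units of each symbol in p = mv:
  m (mass): kg
  v (velocity): m/s

Multiplying the contributions: [kg] · [m/s]
Adding exponents of each base unit: kg: 1, m: 1, s: -1
SI base units of momentum: kg·m/s

The claimed units kg·m/s match the derived units, so the claim is correct.

Answer: Yes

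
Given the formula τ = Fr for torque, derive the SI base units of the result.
Units of each symbol in τ = Fr:
  F (force): kg·m/s²
  r (lever arm): m

Multiplying the contributions: [kg·m/s²] · [m]
Adding exponents of each base unit: kg: 1, m: 2, s: -2
SI base units of torque: kg·m²/s²

Answer: kg·m²/s²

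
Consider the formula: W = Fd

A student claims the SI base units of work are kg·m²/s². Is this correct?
Units of each symbol in W = Fd:
  F (force): kg·m/s²
  d (displacement): m

Multiplying the contributions: [kg·m/s²] · [m]
Adding exponents of each base unit: kg: 1, m: 2, s: -2
SI base units of work: kg·m²/s²

The claimed units kg·m²/s² match the derived units, so the claim is correct.

Answer: Yes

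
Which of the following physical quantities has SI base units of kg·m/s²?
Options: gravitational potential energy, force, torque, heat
Checking the SI base units of each option:
  gravitational potential energy (U = -GMm/r): kg·m²/s²  ✗
  force (F = ma): kg·m/s²  ✓ matches
  torque (τ = Fr): kg·m²/s²  ✗
  heat (Q = mcΔT): kg·m²/s²  ✗

Only force has units kg·m/s².

Answer: force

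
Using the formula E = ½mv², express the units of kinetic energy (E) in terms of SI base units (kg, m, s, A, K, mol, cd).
Units of each symbol in E = ½mv²:
  m (mass): kg
  v (speed): m/s  → to the power 2, contributes m²/s²
  The factor ½ is dimensionless.

Multiplying the contributions: [kg] · [m²/s²]
Adding exponents of each base unit: kg: 1, m: 2, s: -2
SI base units of kinetic energy: kg·m²/s²

Answer: kg·m²/s²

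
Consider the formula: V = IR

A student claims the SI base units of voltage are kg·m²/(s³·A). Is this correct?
Units of each symbol in V = IR:
  I (current): A
  R (resistance, in ohms): kg·m²/(s³·A²)

Multiplying the contributions: [A] · [kg·m²/(s³·A²)]
Adding exponents of each base unit: kg: 1, m: 2, s: -3, A: -1
SI base units of voltage: kg·m²/(s³·A)

The claimed units kg·m²/(s³·A) match the derived units, so the claim is correct.

Answer: Yes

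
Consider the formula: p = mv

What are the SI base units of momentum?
Units of each symbol in p = mv:
  m (mass): kg
  v (velocity): m/s

Multiplying the contributions: [kg] · [m/s]
Adding exponents of each base unit: kg: 1, m: 1, s: -1
SI base units of momentum: kg·m/s

Answer: kg·m/s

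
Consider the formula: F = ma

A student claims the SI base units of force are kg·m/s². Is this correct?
Units of each symbol in F = ma:
  m (mass): kg
  a (acceleration): m/s²

Multiplying the contributions: [kg] · [m/s²]
Adding exponents of each base unit: kg: 1, m: 1, s: -2
SI base units of force: kg·m/s²

The claimed units kg·m/s² match the derived units, so the claim is correct.

Answer: Yes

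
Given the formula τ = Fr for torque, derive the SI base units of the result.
Units of each symbol in τ = Fr:
  F (force): kg·m/s²
  r (lever arm): m

Multiplying the contributions: [kg·m/s²] · [m]
Adding exponents of each base unit: kg: 1, m: 2, s: -2
SI base units of torque: kg·m²/s²

Answer: kg·m²/s²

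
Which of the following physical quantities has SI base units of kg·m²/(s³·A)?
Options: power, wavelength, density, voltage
Checking the SI base units of each option:
  power (P = W/t): kg·m²/s³  ✗
  wavelength (λ = v/f): m  ✗
  density (ρ = m/V): kg/m³  ✗
  voltage (V = IR): kg·m²/(s³·A)  ✓ matches

Only voltage has units kg·m²/(s³·A).

Answer: voltage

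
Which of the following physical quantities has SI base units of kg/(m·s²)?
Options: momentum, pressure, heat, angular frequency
Checking the SI base units of each option:
  momentum (p = mv): kg·m/s  ✗
  pressure (P = F/A): kg/(m·s²)  ✓ matches
  heat (Q = mcΔT): kg·m²/s²  ✗
  angular frequency (ω = 2πf): 1/s  ✗

Only pressure has units kg/(m·s²).

Answer: pressure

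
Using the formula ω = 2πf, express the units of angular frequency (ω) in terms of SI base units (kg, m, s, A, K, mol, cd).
Units of each symbol in ω = 2πf:
  f (frequency): 1/s
  The factor 2π is dimensionless.

Multiplying the contributions: [1/s]
Adding exponents of each base unit: s: -1
SI base units of angular frequency: 1/s

Answer: 1/s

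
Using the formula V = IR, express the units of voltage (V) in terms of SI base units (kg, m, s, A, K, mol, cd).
Units of each symbol in V = IR:
  I (current): A
  R (resistance, in ohms): kg·m²/(s³·A²)

Multiplying the contributions: [A] · [kg·m²/(s³·A²)]
Adding exponents of each base unit: kg: 1, m: 2, s: -3, A: -1
SI base units of voltage: kg·m²/(s³·A)

Answer: kg·m²/(s³·A)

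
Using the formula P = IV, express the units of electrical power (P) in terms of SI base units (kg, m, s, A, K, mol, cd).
Units of each symbol in P = IV:
  I (current): A
  V (voltage, in volts): kg·m²/(s³·A)

Multiplying the contributions: [A] · [kg·m²/(s³·A)]
Adding exponents of each base unit: kg: 1, m: 2, s: -3
SI base units of electrical power: kg·m²/s³

Answer: kg·m²/s³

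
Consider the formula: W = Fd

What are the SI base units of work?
Units of each symbol in W = Fd:
  F (force): kg·m/s²
  d (displacement): m

Multiplying the contributions: [kg·m/s²] · [m]
Adding exponents of each base unit: kg: 1, m: 2, s: -2
SI base units of work: kg·m²/s²

Answer: kg·m²/s²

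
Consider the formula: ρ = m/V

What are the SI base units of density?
Units of each symbol in ρ = m/V:
  m (mass): kg
  V (volume): m³  → in the denominator, contributes 1/m³

Multiplying the contributions: [kg] · [1/m³]
Adding exponents of each base unit: kg: 1, m: -3
SI base units of density: kg/m³

Answer: kg/m³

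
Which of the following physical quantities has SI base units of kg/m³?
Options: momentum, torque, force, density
Checking the SI base units of each option:
  momentum (p = mv): kg·m/s  ✗
  torque (τ = Fr): kg·m²/s²  ✗
  force (F = ma): kg·m/s²  ✗
  density (ρ = m/V): kg/m³  ✓ matches

Only density has units kg/m³.

Answer: density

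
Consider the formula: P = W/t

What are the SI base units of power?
Units of each symbol in P = W/t:
  W (work): kg·m²/s²
  t (time): s  → in the denominator, contributes 1/s

Multiplying the contributions: [kg·m²/s²] · [1/s]
Adding exponents of each base unit: kg: 1, m: 2, s: -3
SI base units of power: kg·m²/s³

Answer: kg·m²/s³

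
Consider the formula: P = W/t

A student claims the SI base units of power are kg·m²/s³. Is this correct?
Units of each symbol in P = W/t:
  W (work): kg·m²/s²
  t (time): s  → in the denominator, contributes 1/s

Multiplying the contributions: [kg·m²/s²] · [1/s]
Adding exponents of each base unit: kg: 1, m: 2, s: -3
SI base units of power: kg·m²/s³

The claimed units kg·m²/s³ match the derived units, so the claim is correct.

Answer: Yes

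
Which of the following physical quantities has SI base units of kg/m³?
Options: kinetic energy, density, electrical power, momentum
Checking the SI base units of each option:
  kinetic energy (E = ½mv²): kg·m²/s²  ✗
  density (ρ = m/V): kg/m³  ✓ matches
  electrical power (P = IV): kg·m²/s³  ✗
  momentum (p = mv): kg·m/s  ✗

Only density has units kg/m³.

Answer: density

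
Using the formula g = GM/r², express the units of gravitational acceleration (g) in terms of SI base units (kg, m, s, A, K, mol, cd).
Units of each symbol in g = GM/r²:
  G (gravitational constant): m³/(kg·s²)
  M (mass): kg
  r (distance): m  → to the power 2 in the denominator, contributes 1/m²

Multiplying the contributions: [m³/(kg·s²)] · [kg] · [1/m²]
Adding exponents of each base unit: m: 1, s: -2
SI base units of gravitational acceleration: m/s²

Answer: m/s²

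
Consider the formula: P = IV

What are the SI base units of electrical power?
Units of each symbol in P = IV:
  I (current): A
  V (voltage, in volts): kg·m²/(s³·A)

Multiplying the contributions: [A] · [kg·m²/(s³·A)]
Adding exponents of each base unit: kg: 1, m: 2, s: -3
SI base units of electrical power: kg·m²/s³

Answer: kg·m²/s³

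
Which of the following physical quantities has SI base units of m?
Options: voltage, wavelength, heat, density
Checking the SI base units of each option:
  voltage (V = IR): kg·m²/(s³·A)  ✗
  wavelength (λ = v/f): m  ✓ matches
  heat (Q = mcΔT): kg·m²/s²  ✗
  density (ρ = m/V): kg/m³  ✗

Only wavelength has units m.

Answer: wavelength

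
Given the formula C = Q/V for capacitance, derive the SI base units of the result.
Units of each symbol in C = Q/V:
  Q (charge, in coulombs): s·A
  V (voltage, in volts): kg·m²/(s³·A)  → in the denominator, contributes s³·A/(kg·m²)

Multiplying the contributions: [s·A] · [s³·A/(kg·m²)]
Adding exponents of each base unit: kg: -1, m: -2, s: 4, A: 2
SI base units of capacitance: s⁴·A²/(kg·m²)

Answer: s⁴·A²/(kg·m²)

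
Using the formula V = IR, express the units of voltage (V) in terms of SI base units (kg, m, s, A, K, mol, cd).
Units of each symbol in V = IR:
  I (current): A
  R (resistance, in ohms): kg·m²/(s³·A²)

Multiplying the contributions: [A] · [kg·m²/(s³·A²)]
Adding exponents of each base unit: kg: 1, m: 2, s: -3, A: -1
SI base units of voltage: kg·m²/(s³·A)

Answer: kg·m²/(s³·A)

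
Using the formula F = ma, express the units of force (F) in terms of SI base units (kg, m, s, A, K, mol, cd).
Units of each symbol in F = ma:
  m (mass): kg
  a (acceleration): m/s²

Multiplying the contributions: [kg] · [m/s²]
Adding exponents of each base unit: kg: 1, m: 1, s: -2
SI base units of force: kg·m/s²

Answer: kg·m/s²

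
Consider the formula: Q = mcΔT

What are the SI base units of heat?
Units of each symbol in Q = mcΔT:
  m (mass): kg
  c (specific heat capacity, in J/(kg·K)): m²/(s²·K)
  ΔT (temperature change): K

Multiplying the contributions: [kg] · [m²/(s²·K)] · [K]
Adding exponents of each base unit: kg: 1, m: 2, s: -2
SI base units of heat: kg·m²/s²

Answer: kg·m²/s²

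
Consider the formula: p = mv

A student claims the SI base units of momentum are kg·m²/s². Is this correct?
Units of each symbol in p = mv:
  m (mass): kg
  v (velocity): m/s

Multiplying the contributions: [kg] · [m/s]
Adding exponents of each base unit: kg: 1, m: 1, s: -1
SI base units of momentum: kg·m/s

The claimed units kg·m²/s² (exponents kg: 1, m: 2, s: -2) do not match the derived units kg·m/s (exponents kg: 1, m: 1, s: -1), so the claim is incorrect.

Answer: No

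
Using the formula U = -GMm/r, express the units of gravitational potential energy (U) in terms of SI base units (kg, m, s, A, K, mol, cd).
Units of each symbol in U = -GMm/r:
  G (gravitational constant): m³/(kg·s²)
  M (mass): kg
  m (mass): kg
  r (distance): m  → in the denominator, contributes 1/m
  The minus sign does not affect the units.

Multiplying the contributions: [m³/(kg·s²)] · [kg] · [kg] · [1/m]
Adding exponents of each base unit: kg: 1, m: 2, s: -2
SI base units of gravitational potential energy: kg·m²/s²

Answer: kg·m²/s²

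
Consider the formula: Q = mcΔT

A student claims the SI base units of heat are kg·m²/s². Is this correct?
Units of each symbol in Q = mcΔT:
  m (mass): kg
  c (specific heat capacity, in J/(kg·K)): m²/(s²·K)
  ΔT (temperature change): K

Multiplying the contributions: [kg] · [m²/(s²·K)] · [K]
Adding exponents of each base unit: kg: 1, m: 2, s: -2
SI base units of heat: kg·m²/s²

The claimed units kg·m²/s² match the derived units, so the claim is correct.

Answer: Yes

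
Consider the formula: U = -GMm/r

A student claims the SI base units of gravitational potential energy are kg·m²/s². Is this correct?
Units of each symbol in U = -GMm/r:
  G (gravitational constant): m³/(kg·s²)
  M (mass): kg
  m (mass): kg
  r (distance): m  → in the denominator, contributes 1/m
  The minus sign does not affect the units.

Multiplying the contributions: [m³/(kg·s²)] · [kg] · [kg] · [1/m]
Adding exponents of each base unit: kg: 1, m: 2, s: -2
SI base units of gravitational potential energy: kg·m²/s²

The claimed units kg·m²/s² match the derived units, so the claim is correct.

Answer: Yes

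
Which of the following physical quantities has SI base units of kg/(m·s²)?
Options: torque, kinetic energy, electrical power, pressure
Checking the SI base units of each option:
  torque (τ = Fr): kg·m²/s²  ✗
  kinetic energy (E = ½mv²): kg·m²/s²  ✗
  electrical power (P = IV): kg·m²/s³  ✗
  pressure (P = F/A): kg/(m·s²)  ✓ matches

Only pressure has units kg/(m·s²).

Answer: pressure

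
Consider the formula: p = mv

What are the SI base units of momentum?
Units of each symbol in p = mv:
  m (mass): kg
  v (velocity): m/s

Multiplying the contributions: [kg] · [m/s]
Adding exponents of each base unit: kg: 1, m: 1, s: -1
SI base units of momentum: kg·m/s

Answer: kg·m/s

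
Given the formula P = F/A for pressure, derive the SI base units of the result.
Units of each symbol in P = F/A:
  F (force): kg·m/s²
  A (area): m²  → in the denominator, contributes 1/m²

Multiplying the contributions: [kg·m/s²] · [1/m²]
Adding exponents of each base unit: kg: 1, m: -1, s: -2
SI base units of pressure: kg/(m·s²)

Answer: kg/(m·s²)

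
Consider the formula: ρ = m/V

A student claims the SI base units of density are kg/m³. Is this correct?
Units of each symbol in ρ = m/V:
  m (mass): kg
  V (volume): m³  → in the denominator, contributes 1/m³

Multiplying the contributions: [kg] · [1/m³]
Adding exponents of each base unit: kg: 1, m: -3
SI base units of density: kg/m³

The claimed units kg/m³ match the derived units, so the claim is correct.

Answer: Yes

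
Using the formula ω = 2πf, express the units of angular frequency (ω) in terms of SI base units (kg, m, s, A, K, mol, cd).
Units of each symbol in ω = 2πf:
  f (frequency): 1/s
  The factor 2π is dimensionless.

Multiplying the contributions: [1/s]
Adding exponents of each base unit: s: -1
SI base units of angular frequency: 1/s

Answer: 1/s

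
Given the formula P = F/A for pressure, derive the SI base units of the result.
Units of each symbol in P = F/A:
  F (force): kg·m/s²
  A (area): m²  → in the denominator, contributes 1/m²

Multiplying the contributions: [kg·m/s²] · [1/m²]
Adding exponents of each base unit: kg: 1, m: -1, s: -2
SI base units of pressure: kg/(m·s²)

Answer: kg/(m·s²)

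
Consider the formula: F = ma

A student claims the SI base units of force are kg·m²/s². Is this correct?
Units of each symbol in F = ma:
  m (mass): kg
  a (acceleration): m/s²

Multiplying the contributions: [kg] · [m/s²]
Adding exponents of each base unit: kg: 1, m: 1, s: -2
SI base units of force: kg·m/s²

The claimed units kg·m²/s² (exponents kg: 1, m: 2, s: -2) do not match the derived units kg·m/s² (exponents kg: 1, m: 1, s: -2), so the claim is incorrect.

Answer: No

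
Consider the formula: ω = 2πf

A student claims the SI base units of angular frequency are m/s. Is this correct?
Units of each symbol in ω = 2πf:
  f (frequency): 1/s
  The factor 2π is dimensionless.

Multiplying the contributions: [1/s]
Adding exponents of each base unit: s: -1
SI base units of angular frequency: 1/s

The claimed units m/s (exponents m: 1, s: -1) do not match the derived units 1/s (exponents s: -1), so the claim is incorrect.

Answer: No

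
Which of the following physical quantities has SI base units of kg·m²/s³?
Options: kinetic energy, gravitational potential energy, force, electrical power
Checking the SI base units of each option:
  kinetic energy (E = ½mv²): kg·m²/s²  ✗
  gravitational potential energy (U = -GMm/r): kg·m²/s²  ✗
  force (F = ma): kg·m/s²  ✗
  electrical power (P = IV): kg·m²/s³  ✓ matches

Only electrical power has units kg·m²/s³.

Answer: electrical power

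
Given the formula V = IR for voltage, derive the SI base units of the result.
Units of each symbol in V = IR:
  I (current): A
  R (resistance, in ohms): kg·m²/(s³·A²)

Multiplying the contributions: [A] · [kg·m²/(s³·A²)]
Adding exponents of each base unit: kg: 1, m: 2, s: -3, A: -1
SI base units of voltage: kg·m²/(s³·A)

Answer: kg·m²/(s³·A)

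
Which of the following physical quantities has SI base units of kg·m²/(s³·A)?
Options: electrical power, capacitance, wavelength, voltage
Checking the SI base units of each option:
  electrical power (P = IV): kg·m²/s³  ✗
  capacitance (C = Q/V): s⁴·A²/(kg·m²)  ✗
  wavelength (λ = v/f): m  ✗
  voltage (V = IR): kg·m²/(s³·A)  ✓ matches

Only voltage has units kg·m²/(s³·A).

Answer: voltage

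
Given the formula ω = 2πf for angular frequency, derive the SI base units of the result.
Units of each symbol in ω = 2πf:
  f (frequency): 1/s
  The factor 2π is dimensionless.

Multiplying the contributions: [1/s]
Adding exponents of each base unit: s: -1
SI base units of angular frequency: 1/s

Answer: 1/s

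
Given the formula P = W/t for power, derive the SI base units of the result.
Units of each symbol in P = W/t:
  W (work): kg·m²/s²
  t (time): s  → in the denominator, contributes 1/s

Multiplying the contributions: [kg·m²/s²] · [1/s]
Adding exponents of each base unit: kg: 1, m: 2, s: -3
SI base units of power: kg·m²/s³

Answer: kg·m²/s³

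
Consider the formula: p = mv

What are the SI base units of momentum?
Units of each symbol in p = mv:
  m (mass): kg
  v (velocity): m/s

Multiplying the contributions: [kg] · [m/s]
Adding exponents of each base unit: kg: 1, m: 1, s: -1
SI base units of momentum: kg·m/s

Answer: kg·m/s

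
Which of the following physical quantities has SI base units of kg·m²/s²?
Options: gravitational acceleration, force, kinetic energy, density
Checking the SI base units of each option:
  gravitational acceleration (g = GM/r²): m/s²  ✗
  force (F = ma): kg·m/s²  ✗
  kinetic energy (E = ½mv²): kg·m²/s²  ✓ matches
  density (ρ = m/V): kg/m³  ✗

Only kinetic energy has units kg·m²/s².

Answer: kinetic energy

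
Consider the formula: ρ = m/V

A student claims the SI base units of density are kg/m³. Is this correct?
Units of each symbol in ρ = m/V:
  m (mass): kg
  V (volume): m³  → in the denominator, contributes 1/m³

Multiplying the contributions: [kg] · [1/m³]
Adding exponents of each base unit: kg: 1, m: -3
SI base units of density: kg/m³

The claimed units kg/m³ match the derived units, so the claim is correct.

Answer: Yes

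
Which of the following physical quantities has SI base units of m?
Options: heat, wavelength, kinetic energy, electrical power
Checking the SI base units of each option:
  heat (Q = mcΔT): kg·m²/s²  ✗
  wavelength (λ = v/f): m  ✓ matches
  kinetic energy (E = ½mv²): kg·m²/s²  ✗
  electrical power (P = IV): kg·m²/s³  ✗

Only wavelength has units m.

Answer: wavelength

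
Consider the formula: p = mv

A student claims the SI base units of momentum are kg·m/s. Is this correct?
Units of each symbol in p = mv:
  m (mass): kg
  v (velocity): m/s

Multiplying the contributions: [kg] · [m/s]
Adding exponents of each base unit: kg: 1, m: 1, s: -1
SI base units of momentum: kg·m/s

The claimed units kg·m/s match the derived units, so the claim is correct.

Answer: Yes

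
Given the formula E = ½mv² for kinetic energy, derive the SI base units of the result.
Units of each symbol in E = ½mv²:
  m (mass): kg
  v (speed): m/s  → to the power 2, contributes m²/s²
  The factor ½ is dimensionless.

Multiplying the contributions: [kg] · [m²/s²]
Adding exponents of each base unit: kg: 1, m: 2, s: -2
SI base units of kinetic energy: kg·m²/s²

Answer: kg·m²/s²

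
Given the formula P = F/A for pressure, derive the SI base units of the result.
Units of each symbol in P = F/A:
  F (force): kg·m/s²
  A (area): m²  → in the denominator, contributes 1/m²

Multiplying the contributions: [kg·m/s²] · [1/m²]
Adding exponents of each base unit: kg: 1, m: -1, s: -2
SI base units of pressure: kg/(m·s²)

Answer: kg/(m·s²)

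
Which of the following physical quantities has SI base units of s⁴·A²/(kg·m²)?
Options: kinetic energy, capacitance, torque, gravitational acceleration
Checking the SI base units of each option:
  kinetic energy (E = ½mv²): kg·m²/s²  ✗
  capacitance (C = Q/V): s⁴·A²/(kg·m²)  ✓ matches
  torque (τ = Fr): kg·m²/s²  ✗
  gravitational acceleration (g = GM/r²): m/s²  ✗

Only capacitance has units s⁴·A²/(kg·m²).

Answer: capacitance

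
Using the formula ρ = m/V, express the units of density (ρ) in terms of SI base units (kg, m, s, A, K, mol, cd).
Units of each symbol in ρ = m/V:
  m (mass): kg
  V (volume): m³  → in the denominator, contributes 1/m³

Multiplying the contributions: [kg] · [1/m³]
Adding exponents of each base unit: kg: 1, m: -3
SI base units of density: kg/m³

Answer: kg/m³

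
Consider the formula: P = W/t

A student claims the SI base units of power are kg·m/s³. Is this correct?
Units of each symbol in P = W/t:
  W (work): kg·m²/s²
  t (time): s  → in the denominator, contributes 1/s

Multiplying the contributions: [kg·m²/s²] · [1/s]
Adding exponents of each base unit: kg: 1, m: 2, s: -3
SI base units of power: kg·m²/s³

The claimed units kg·m/s³ (exponents kg: 1, m: 1, s: -3) do not match the derived units kg·m²/s³ (exponents kg: 1, m: 2, s: -3), so the claim is incorrect.

Answer: No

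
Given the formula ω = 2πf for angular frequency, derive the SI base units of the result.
Units of each symbol in ω = 2πf:
  f (frequency): 1/s
  The factor 2π is dimensionless.

Multiplying the contributions: [1/s]
Adding exponents of each base unit: s: -1
SI base units of angular frequency: 1/s

Answer: 1/s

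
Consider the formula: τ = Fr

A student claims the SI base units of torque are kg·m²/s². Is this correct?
Units of each symbol in τ = Fr:
  F (force): kg·m/s²
  r (lever arm): m

Multiplying the contributions: [kg·m/s²] · [m]
Adding exponents of each base unit: kg: 1, m: 2, s: -2
SI base units of torque: kg·m²/s²

The claimed units kg·m²/s² match the derived units, so the claim is correct.

Answer: Yes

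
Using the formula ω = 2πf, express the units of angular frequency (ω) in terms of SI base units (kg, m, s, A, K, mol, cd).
Units of each symbol in ω = 2πf:
  f (frequency): 1/s
  The factor 2π is dimensionless.

Multiplying the contributions: [1/s]
Adding exponents of each base unit: s: -1
SI base units of angular frequency: 1/s

Answer: 1/s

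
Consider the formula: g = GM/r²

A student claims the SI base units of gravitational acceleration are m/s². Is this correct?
Units of each symbol in g = GM/r²:
  G (gravitational constant): m³/(kg·s²)
  M (mass): kg
  r (distance): m  → to the power 2 in the denominator, contributes 1/m²

Multiplying the contributions: [m³/(kg·s²)] · [kg] · [1/m²]
Adding exponents of each base unit: m: 1, s: -2
SI base units of gravitational acceleration: m/s²

The claimed units m/s² match the derived units, so the claim is correct.

Answer: Yes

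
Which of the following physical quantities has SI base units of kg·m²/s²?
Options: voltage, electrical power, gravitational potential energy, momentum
Checking the SI base units of each option:
  voltage (V = IR): kg·m²/(s³·A)  ✗
  electrical power (P = IV): kg·m²/s³  ✗
  gravitational potential energy (U = -GMm/r): kg·m²/s²  ✓ matches
  momentum (p = mv): kg·m/s  ✗

Only gravitational potential energy has units kg·m²/s².

Answer: gravitational potential energy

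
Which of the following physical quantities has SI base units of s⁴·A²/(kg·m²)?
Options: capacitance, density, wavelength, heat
Checking the SI base units of each option:
  capacitance (C = Q/V): s⁴·A²/(kg·m²)  ✓ matches
  density (ρ = m/V): kg/m³  ✗
  wavelength (λ = v/f): m  ✗
  heat (Q = mcΔT): kg·m²/s²  ✗

Only capacitance has units s⁴·A²/(kg·m²).

Answer: capacitance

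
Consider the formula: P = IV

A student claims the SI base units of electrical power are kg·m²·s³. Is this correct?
Units of each symbol in P = IV:
  I (current): A
  V (voltage, in volts): kg·m²/(s³·A)

Multiplying the contributions: [A] · [kg·m²/(s³·A)]
Adding exponents of each base unit: kg: 1, m: 2, s: -3
SI base units of electrical power: kg·m²/s³

The claimed units kg·m²·s³ (exponents kg: 1, m: 2, s: 3) do not match the derived units kg·m²/s³ (exponents kg: 1, m: 2, s: -3), so the claim is incorrect.

Answer: No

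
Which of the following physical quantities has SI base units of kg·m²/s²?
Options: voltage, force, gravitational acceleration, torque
Checking the SI base units of each option:
  voltage (V = IR): kg·m²/(s³·A)  ✗
  force (F = ma): kg·m/s²  ✗
  gravitational acceleration (g = GM/r²): m/s²  ✗
  torque (τ = Fr): kg·m²/s²  ✓ matches

Only torque has units kg·m²/s².

Answer: torque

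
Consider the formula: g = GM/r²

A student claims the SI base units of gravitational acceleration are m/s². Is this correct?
Units of each symbol in g = GM/r²:
  G (gravitational constant): m³/(kg·s²)
  M (mass): kg
  r (distance): m  → to the power 2 in the denominator, contributes 1/m²

Multiplying the contributions: [m³/(kg·s²)] · [kg] · [1/m²]
Adding exponents of each base unit: m: 1, s: -2
SI base units of gravitational acceleration: m/s²

The claimed units m/s² match the derived units, so the claim is correct.

Answer: Yes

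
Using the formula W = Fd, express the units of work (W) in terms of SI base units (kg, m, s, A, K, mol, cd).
Units of each symbol in W = Fd:
  F (force): kg·m/s²
  d (displacement): m

Multiplying the contributions: [kg·m/s²] · [m]
Adding exponents of each base unit: kg: 1, m: 2, s: -2
SI base units of work: kg·m²/s²

Answer: kg·m²/s²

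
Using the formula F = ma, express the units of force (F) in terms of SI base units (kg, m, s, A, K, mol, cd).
Units of each symbol in F = ma:
  m (mass): kg
  a (acceleration): m/s²

Multiplying the contributions: [kg] · [m/s²]
Adding exponents of each base unit: kg: 1, m: 1, s: -2
SI base units of force: kg·m/s²

Answer: kg·m/s²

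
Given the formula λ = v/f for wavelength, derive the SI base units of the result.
Units of each symbol in λ = v/f:
  v (wave speed): m/s
  f (frequency): 1/s  → in the denominator, contributes s

Multiplying the contributions: [m/s] · [s]
Adding exponents of each base unit: m: 1
SI base units of wavelength: m

Answer: m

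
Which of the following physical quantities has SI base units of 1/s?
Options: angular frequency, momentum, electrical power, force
Checking the SI base units of each option:
  angular frequency (ω = 2πf): 1/s  ✓ matches
  momentum (p = mv): kg·m/s  ✗
  electrical power (P = IV): kg·m²/s³  ✗
  force (F = ma): kg·m/s²  ✗

Only angular frequency has units 1/s.

Answer: angular frequency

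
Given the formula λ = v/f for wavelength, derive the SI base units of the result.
Units of each symbol in λ = v/f:
  v (wave speed): m/s
  f (frequency): 1/s  → in the denominator, contributes s

Multiplying the contributions: [m/s] · [s]
Adding exponents of each base unit: m: 1
SI base units of wavelength: m

Answer: m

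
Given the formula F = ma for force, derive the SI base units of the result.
Units of each symbol in F = ma:
  m (mass): kg
  a (acceleration): m/s²

Multiplying the contributions: [kg] · [m/s²]
Adding exponents of each base unit: kg: 1, m: 1, s: -2
SI base units of force: kg·m/s²

Answer: kg·m/s²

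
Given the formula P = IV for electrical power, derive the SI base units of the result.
Units of each symbol in P = IV:
  I (current): A
  V (voltage, in volts): kg·m²/(s³·A)

Multiplying the contributions: [A] · [kg·m²/(s³·A)]
Adding exponents of each base unit: kg: 1, m: 2, s: -3
SI base units of electrical power: kg·m²/s³

Answer: kg·m²/s³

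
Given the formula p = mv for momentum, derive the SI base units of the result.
Units of each symbol in p = mv:
  m (mass): kg
  v (velocity): m/s

Multiplying the contributions: [kg] · [m/s]
Adding exponents of each base unit: kg: 1, m: 1, s: -1
SI base units of momentum: kg·m/s

Answer: kg·m/s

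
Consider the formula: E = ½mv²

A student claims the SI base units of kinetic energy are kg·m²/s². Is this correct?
Units of each symbol in E = ½mv²:
  m (mass): kg
  v (speed): m/s  → to the power 2, contributes m²/s²
  The factor ½ is dimensionless.

Multiplying the contributions: [kg] · [m²/s²]
Adding exponents of each base unit: kg: 1, m: 2, s: -2
SI base units of kinetic energy: kg·m²/s²

The claimed units kg·m²/s² match the derived units, so the claim is correct.

Answer: Yes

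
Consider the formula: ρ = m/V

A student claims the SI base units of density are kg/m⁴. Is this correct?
Units of each symbol in ρ = m/V:
  m (mass): kg
  V (volume): m³  → in the denominator, contributes 1/m³

Multiplying the contributions: [kg] · [1/m³]
Adding exponents of each base unit: kg: 1, m: -3
SI base units of density: kg/m³

The claimed units kg/m⁴ (exponents kg: 1, m: -4) do not match the derived units kg/m³ (exponents kg: 1, m: -3), so the claim is incorrect.

Answer: No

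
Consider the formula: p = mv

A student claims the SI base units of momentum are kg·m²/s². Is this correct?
Units of each symbol in p = mv:
  m (mass): kg
  v (velocity): m/s

Multiplying the contributions: [kg] · [m/s]
Adding exponents of each base unit: kg: 1, m: 1, s: -1
SI base units of momentum: kg·m/s

The claimed units kg·m²/s² (exponents kg: 1, m: 2, s: -2) do not match the derived units kg·m/s (exponents kg: 1, m: 1, s: -1), so the claim is incorrect.

Answer: No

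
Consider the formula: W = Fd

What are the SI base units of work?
Units of each symbol in W = Fd:
  F (force): kg·m/s²
  d (displacement): m

Multiplying the contributions: [kg·m/s²] · [m]
Adding exponents of each base unit: kg: 1, m: 2, s: -2
SI base units of work: kg·m²/s²

Answer: kg·m²/s²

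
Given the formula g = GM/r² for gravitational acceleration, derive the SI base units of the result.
Units of each symbol in g = GM/r²:
  G (gravitational constant): m³/(kg·s²)
  M (mass): kg
  r (distance): m  → to the power 2 in the denominator, contributes 1/m²

Multiplying the contributions: [m³/(kg·s²)] · [kg] · [1/m²]
Adding exponents of each base unit: m: 1, s: -2
SI base units of gravitational acceleration: m/s²

Answer: m/s²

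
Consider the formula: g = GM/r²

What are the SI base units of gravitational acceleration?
Units of each symbol in g = GM/r²:
  G (gravitational constant): m³/(kg·s²)
  M (mass): kg
  r (distance): m  → to the power 2 in the denominator, contributes 1/m²

Multiplying the contributions: [m³/(kg·s²)] · [kg] · [1/m²]
Adding exponents of each base unit: m: 1, s: -2
SI base units of gravitational acceleration: m/s²

Answer: m/s²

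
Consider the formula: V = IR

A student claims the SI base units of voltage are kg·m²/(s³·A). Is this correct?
Units of each symbol in V = IR:
  I (current): A
  R (resistance, in ohms): kg·m²/(s³·A²)

Multiplying the contributions: [A] · [kg·m²/(s³·A²)]
Adding exponents of each base unit: kg: 1, m: 2, s: -3, A: -1
SI base units of voltage: kg·m²/(s³·A)

The claimed units kg·m²/(s³·A) match the derived units, so the claim is correct.

Answer: Yes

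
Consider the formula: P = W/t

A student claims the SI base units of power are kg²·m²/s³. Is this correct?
Units of each symbol in P = W/t:
  W (work): kg·m²/s²
  t (time): s  → in the denominator, contributes 1/s

Multiplying the contributions: [kg·m²/s²] · [1/s]
Adding exponents of each base unit: kg: 1, m: 2, s: -3
SI base units of power: kg·m²/s³

The claimed units kg²·m²/s³ (exponents kg: 2, m: 2, s: -3) do not match the derived units kg·m²/s³ (exponents kg: 1, m: 2, s: -3), so the claim is incorrect.

Answer: No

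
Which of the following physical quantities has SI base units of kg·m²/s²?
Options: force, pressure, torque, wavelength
Checking the SI base units of each option:
  force (F = ma): kg·m/s²  ✗
  pressure (P = F/A): kg/(m·s²)  ✗
  torque (τ = Fr): kg·m²/s²  ✓ matches
  wavelength (λ = v/f): m  ✗

Only torque has units kg·m²/s².

Answer: torque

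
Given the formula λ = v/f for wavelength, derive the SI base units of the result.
Units of each symbol in λ = v/f:
  v (wave speed): m/s
  f (frequency): 1/s  → in the denominator, contributes s

Multiplying the contributions: [m/s] · [s]
Adding exponents of each base unit: m: 1
SI base units of wavelength: m

Answer: m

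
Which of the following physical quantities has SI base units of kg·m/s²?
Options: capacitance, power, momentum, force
Checking the SI base units of each option:
  capacitance (C = Q/V): s⁴·A²/(kg·m²)  ✗
  power (P = W/t): kg·m²/s³  ✗
  momentum (p = mv): kg·m/s  ✗
  force (F = ma): kg·m/s²  ✓ matches

Only force has units kg·m/s².

Answer: force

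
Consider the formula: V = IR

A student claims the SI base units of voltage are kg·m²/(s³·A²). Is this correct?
Units of each symbol in V = IR:
  I (current): A
  R (resistance, in ohms): kg·m²/(s³·A²)

Multiplying the contributions: [A] · [kg·m²/(s³·A²)]
Adding exponents of each base unit: kg: 1, m: 2, s: -3, A: -1
SI base units of voltage: kg·m²/(s³·A)

The claimed units kg·m²/(s³·A²) (exponents kg: 1, m: 2, s: -3, A: -2) do not match the derived units kg·m²/(s³·A) (exponents kg: 1, m: 2, s: -3, A: -1), so the claim is incorrect.

Answer: No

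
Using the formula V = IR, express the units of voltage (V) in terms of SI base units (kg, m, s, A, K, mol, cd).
Units of each symbol in V = IR:
  I (current): A
  R (resistance, in ohms): kg·m²/(s³·A²)

Multiplying the contributions: [A] · [kg·m²/(s³·A²)]
Adding exponents of each base unit: kg: 1, m: 2, s: -3, A: -1
SI base units of voltage: kg·m²/(s³·A)

Answer: kg·m²/(s³·A)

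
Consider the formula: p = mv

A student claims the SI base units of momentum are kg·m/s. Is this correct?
Units of each symbol in p = mv:
  m (mass): kg
  v (velocity): m/s

Multiplying the contributions: [kg] · [m/s]
Adding exponents of each base unit: kg: 1, m: 1, s: -1
SI base units of momentum: kg·m/s

The claimed units kg·m/s match the derived units, so the claim is correct.

Answer: Yes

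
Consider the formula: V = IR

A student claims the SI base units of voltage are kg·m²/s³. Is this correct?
Units of each symbol in V = IR:
  I (current): A
  R (resistance, in ohms): kg·m²/(s³·A²)

Multiplying the contributions: [A] · [kg·m²/(s³·A²)]
Adding exponents of each base unit: kg: 1, m: 2, s: -3, A: -1
SI base units of voltage: kg·m²/(s³·A)

The claimed units kg·m²/s³ (exponents kg: 1, m: 2, s: -3) do not match the derived units kg·m²/(s³·A) (exponents kg: 1, m: 2, s: -3, A: -1), so the claim is incorrect.

Answer: No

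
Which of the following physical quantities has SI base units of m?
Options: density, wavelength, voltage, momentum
Checking the SI base units of each option:
  density (ρ = m/V): kg/m³  ✗
  wavelength (λ = v/f): m  ✓ matches
  voltage (V = IR): kg·m²/(s³·A)  ✗
  momentum (p = mv): kg·m/s  ✗

Only wavelength has units m.

Answer: wavelength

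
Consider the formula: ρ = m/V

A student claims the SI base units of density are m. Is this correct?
Units of each symbol in ρ = m/V:
  m (mass): kg
  V (volume): m³  → in the denominator, contributes 1/m³

Multiplying the contributions: [kg] · [1/m³]
Adding exponents of each base unit: kg: 1, m: -3
SI base units of density: kg/m³

The claimed units m (exponents m: 1) do not match the derived units kg/m³ (exponents kg: 1, m: -3), so the claim is incorrect.

Answer: No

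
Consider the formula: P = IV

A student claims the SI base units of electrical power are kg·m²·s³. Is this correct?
Units of each symbol in P = IV:
  I (current): A
  V (voltage, in volts): kg·m²/(s³·A)

Multiplying the contributions: [A] · [kg·m²/(s³·A)]
Adding exponents of each base unit: kg: 1, m: 2, s: -3
SI base units of electrical power: kg·m²/s³

The claimed units kg·m²·s³ (exponents kg: 1, m: 2, s: 3) do not match the derived units kg·m²/s³ (exponents kg: 1, m: 2, s: -3), so the claim is incorrect.

Answer: No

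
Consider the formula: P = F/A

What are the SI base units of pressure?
Units of each symbol in P = F/A:
  F (force): kg·m/s²
  A (area): m²  → in the denominator, contributes 1/m²

Multiplying the contributions: [kg·m/s²] · [1/m²]
Adding exponents of each base unit: kg: 1, m: -1, s: -2
SI base units of pressure: kg/(m·s²)

Answer: kg/(m·s²)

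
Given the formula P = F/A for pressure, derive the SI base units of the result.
Units of each symbol in P = F/A:
  F (force): kg·m/s²
  A (area): m²  → in the denominator, contributes 1/m²

Multiplying the contributions: [kg·m/s²] · [1/m²]
Adding exponents of each base unit: kg: 1, m: -1, s: -2
SI base units of pressure: kg/(m·s²)

Answer: kg/(m·s²)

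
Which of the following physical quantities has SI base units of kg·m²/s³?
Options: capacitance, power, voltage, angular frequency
Checking the SI base units of each option:
  capacitance (C = Q/V): s⁴·A²/(kg·m²)  ✗
  power (P = W/t): kg·m²/s³  ✓ matches
  voltage (V = IR): kg·m²/(s³·A)  ✗
  angular frequency (ω = 2πf): 1/s  ✗

Only power has units kg·m²/s³.

Answer: power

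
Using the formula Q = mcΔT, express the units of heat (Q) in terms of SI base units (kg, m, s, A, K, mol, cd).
Units of each symbol in Q = mcΔT:
  m (mass): kg
  c (specific heat capacity, in J/(kg·K)): m²/(s²·K)
  ΔT (temperature change): K

Multiplying the contributions: [kg] · [m²/(s²·K)] · [K]
Adding exponents of each base unit: kg: 1, m: 2, s: -2
SI base units of heat: kg·m²/s²

Answer: kg·m²/s²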